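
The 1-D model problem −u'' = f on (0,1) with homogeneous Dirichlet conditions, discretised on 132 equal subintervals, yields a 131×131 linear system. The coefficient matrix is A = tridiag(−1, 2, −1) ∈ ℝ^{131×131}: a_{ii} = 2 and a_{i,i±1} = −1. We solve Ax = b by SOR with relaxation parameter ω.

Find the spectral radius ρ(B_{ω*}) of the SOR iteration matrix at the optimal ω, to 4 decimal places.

ρ_J = max_k |cos(kπ/132)| = cos(π/132) = 0.9997
√(1 − cos²(π/132)) = sin(π/132) ≈ 0.02380.
ω* = 2/(1+0.02380) = 1.9535
At ω = 1.9535 every |λ(B_ω)| = ω−1, so ρ_SOR = 0.9535.

ρ_SOR = 0.9535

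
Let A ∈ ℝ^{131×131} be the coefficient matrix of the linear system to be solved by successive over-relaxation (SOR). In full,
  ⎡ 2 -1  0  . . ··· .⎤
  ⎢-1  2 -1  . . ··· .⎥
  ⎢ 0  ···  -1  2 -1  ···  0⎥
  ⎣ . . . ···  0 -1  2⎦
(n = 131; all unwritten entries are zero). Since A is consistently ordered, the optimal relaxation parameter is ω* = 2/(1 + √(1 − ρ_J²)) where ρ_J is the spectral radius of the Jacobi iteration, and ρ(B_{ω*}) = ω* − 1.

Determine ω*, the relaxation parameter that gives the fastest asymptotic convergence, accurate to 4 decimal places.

[ρ_J] n=131: ρ(B_J) = cos(π/(n+1)) = cos(π/132) = 0.9997.
√(1−ρ_J²) = |sin(π/132)| = 0.02380
Young: ω* = 2/(1+√(1−ρ_J²)) = 2/(1+0.02380) = 2/1.02380 = 1.9535.
ρ_SOR = ω* − 1 ≈ 0.9535.

ω* = 1.9535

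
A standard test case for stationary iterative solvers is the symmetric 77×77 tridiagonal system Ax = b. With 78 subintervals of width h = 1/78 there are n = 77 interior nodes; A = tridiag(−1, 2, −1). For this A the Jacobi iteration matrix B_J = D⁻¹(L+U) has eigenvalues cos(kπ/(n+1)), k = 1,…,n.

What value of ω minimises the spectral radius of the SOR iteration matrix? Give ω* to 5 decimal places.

ω* = 1.92259

B_J for the 77×77 system has eigenvalues cos(kπ/78); ρ_J = cos(π/78) = 0.99919.
root = sin(π/78) = 0.040266  (since 1−cos² = sin²).
Then 2/(1+√(1−ρ_J²)) = 2/(1+0.040266); ω* = 2/1.040266 = 1.92259.
ρ(B_{ω*}) = ω*−1 = 0.92259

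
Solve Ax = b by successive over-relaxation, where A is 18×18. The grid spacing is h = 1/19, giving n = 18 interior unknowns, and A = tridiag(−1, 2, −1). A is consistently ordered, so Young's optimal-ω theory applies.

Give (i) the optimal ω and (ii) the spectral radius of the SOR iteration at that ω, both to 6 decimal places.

ω* = 1.717336, ρ_SOR = 0.717336

n=18: λ(B_J) = 1 − λ(A)/2 = cos(kπ/19); k=1 gives ρ_J = 0.986361.
1 − cos²(π/19) = sin²(π/19) ⇒ √(1−ρ_J²) = sin(π/19) = 0.1645946.
[ω*] 2 ÷ (1 + 0.1645946) = 2 ÷ 1.1645946 = 1.717336.
[ρ_SOR] ω* − 1 = 0.717336.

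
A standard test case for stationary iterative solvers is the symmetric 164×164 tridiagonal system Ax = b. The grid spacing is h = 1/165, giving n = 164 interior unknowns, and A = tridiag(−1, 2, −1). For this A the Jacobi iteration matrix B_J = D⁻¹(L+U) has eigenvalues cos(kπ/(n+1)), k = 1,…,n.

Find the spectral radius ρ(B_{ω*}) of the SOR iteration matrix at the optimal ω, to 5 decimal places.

ρ_SOR = 0.96263

With n=164, ρ(Jacobi) = cos(π/165) = 0.99982.
√(1−ρ_J²) simplifies to sin(π/165) = 0.019039.
Young: ω* = 2/(1+√(1−ρ_J²)) = 2/(1+0.019039) = 2/1.019039 = 1.96263.
At ω = 1.96263 every |λ(B_ω)| = ω−1, so ρ_SOR = 0.96263.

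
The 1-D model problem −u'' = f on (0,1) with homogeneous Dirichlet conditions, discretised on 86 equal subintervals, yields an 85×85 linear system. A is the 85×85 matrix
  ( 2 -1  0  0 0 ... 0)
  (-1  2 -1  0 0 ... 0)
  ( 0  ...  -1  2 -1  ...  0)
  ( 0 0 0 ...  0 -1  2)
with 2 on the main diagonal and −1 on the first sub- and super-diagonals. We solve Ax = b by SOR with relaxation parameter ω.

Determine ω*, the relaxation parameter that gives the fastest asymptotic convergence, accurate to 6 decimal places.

ω* = 1.929530

With n=85, ρ(Jacobi) = cos(π/86) = 0.999333.
√(1−ρ_J²) = |sin(π/86)| = 0.0365220
[ω*] 2 ÷ (1 + 0.0365220) = 2 ÷ 1.0365220 = 1.929530.
[ρ_SOR] ω* − 1 = 0.929530.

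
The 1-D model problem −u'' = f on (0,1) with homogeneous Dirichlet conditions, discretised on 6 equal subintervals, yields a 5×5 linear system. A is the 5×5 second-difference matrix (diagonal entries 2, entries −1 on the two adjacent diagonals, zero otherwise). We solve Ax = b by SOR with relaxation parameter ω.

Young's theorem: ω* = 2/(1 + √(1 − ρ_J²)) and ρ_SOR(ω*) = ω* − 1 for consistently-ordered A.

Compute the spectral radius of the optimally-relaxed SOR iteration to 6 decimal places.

ρ_SOR = 0.333333

[ρ_J] n=5: ρ(B_J) = cos(π/(n+1)) = cos(π/6) = 0.866025.
√(1−ρ_J²) simplifies to sin(π/6) = 0.5000000.
[ω*] 2 ÷ (1 + 0.5000000) = 2 ÷ 1.5000000 = 1.333333.
ρ(B_{ω*}) = ω*−1 = 0.333333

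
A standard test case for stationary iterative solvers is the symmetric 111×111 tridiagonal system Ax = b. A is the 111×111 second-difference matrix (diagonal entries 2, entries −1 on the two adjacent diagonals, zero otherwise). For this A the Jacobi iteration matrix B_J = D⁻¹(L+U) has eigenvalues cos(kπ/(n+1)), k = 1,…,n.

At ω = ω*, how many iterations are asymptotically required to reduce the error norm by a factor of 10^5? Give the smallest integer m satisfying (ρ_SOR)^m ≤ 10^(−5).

m = 206

With n=111, ρ(Jacobi) = cos(π/112) = 0.9996066.
√(1−ρ_J²) simplifies to sin(π/112) = 0.0280463.
ω* = 2 / (1 + 0.0280463) = 2 / 1.0280463 ≈ 1.9454377.
ρ_SOR = ω* − 1 = 1.9454377 − 1 = 0.9454377.
ρ_SOR^m ≤ 10^(−5) ⇔ m ≥ 5·ln10/(−ln 0.9454377) = 11.5129/0.0561073 = 205.194; m = ⌈205.194⌉ = 206.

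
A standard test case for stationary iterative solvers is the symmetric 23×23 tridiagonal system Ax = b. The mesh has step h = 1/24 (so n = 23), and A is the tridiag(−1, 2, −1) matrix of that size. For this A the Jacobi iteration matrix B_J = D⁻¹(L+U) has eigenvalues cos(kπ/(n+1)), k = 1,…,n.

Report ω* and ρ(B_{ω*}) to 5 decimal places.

spectrum of D⁻¹(L+U) = {cos(kπ/24) : 1≤k≤23}; ρ_J = cos(π/24) = 0.99144.
√(1−ρ_J²) = |sin(π/24)| = 0.130526
So ω* = 2/1.130526 = 1.76909 (Young).
[ρ_SOR] ω* − 1 = 0.76909.

ω* = 1.76909, ρ_SOR = 0.76909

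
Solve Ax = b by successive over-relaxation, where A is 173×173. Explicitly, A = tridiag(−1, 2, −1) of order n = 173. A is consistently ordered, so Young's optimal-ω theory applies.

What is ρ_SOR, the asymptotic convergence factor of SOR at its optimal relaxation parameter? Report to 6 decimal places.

[ρ_J] n=173: ρ(B_J) = cos(π/(n+1)) = cos(π/174) = 0.999837.
√(1−ρ_J²) simplifies to sin(π/174) = 0.0180541.
ω* = 2/(1+0.0180541) = 1.964532
ρ_SOR = ω* − 1 = 1.964532 − 1 = 0.964532.

ρ_SOR = 0.964532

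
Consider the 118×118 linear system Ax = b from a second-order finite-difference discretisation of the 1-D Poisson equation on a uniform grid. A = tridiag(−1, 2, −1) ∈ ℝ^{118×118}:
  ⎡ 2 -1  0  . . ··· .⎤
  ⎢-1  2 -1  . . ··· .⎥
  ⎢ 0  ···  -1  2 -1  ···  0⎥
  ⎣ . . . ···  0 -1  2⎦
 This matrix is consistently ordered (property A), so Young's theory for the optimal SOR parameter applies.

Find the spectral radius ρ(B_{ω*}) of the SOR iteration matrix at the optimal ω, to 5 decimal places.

ρ_SOR = 0.94856

n=118: λ(B_J) = 1 − λ(A)/2 = cos(kπ/119); k=1 gives ρ_J = 0.99965.
√(1−ρ_J²) simplifies to sin(π/119) = 0.026397.
Then 2/(1+√(1−ρ_J²)) = 2/(1+0.026397); ω* = 2/1.026397 = 1.94856.
[ρ_SOR] ω* − 1 = 0.94856.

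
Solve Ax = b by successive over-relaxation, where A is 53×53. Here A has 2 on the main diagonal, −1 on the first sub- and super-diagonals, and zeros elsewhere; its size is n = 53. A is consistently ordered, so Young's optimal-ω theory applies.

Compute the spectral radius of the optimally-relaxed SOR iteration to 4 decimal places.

[ρ_J] n=53: ρ(B_J) = cos(π/(n+1)) = cos(π/54) = 0.9983.
1 − cos²(π/54) = sin²(π/54) ⇒ √(1−ρ_J²) = sin(π/54) = 0.05814.
So ω* = 2/1.05814 = 1.8901 (Young).
[ρ_SOR] ω* − 1 = 0.8901.

ρ_SOR = 0.8901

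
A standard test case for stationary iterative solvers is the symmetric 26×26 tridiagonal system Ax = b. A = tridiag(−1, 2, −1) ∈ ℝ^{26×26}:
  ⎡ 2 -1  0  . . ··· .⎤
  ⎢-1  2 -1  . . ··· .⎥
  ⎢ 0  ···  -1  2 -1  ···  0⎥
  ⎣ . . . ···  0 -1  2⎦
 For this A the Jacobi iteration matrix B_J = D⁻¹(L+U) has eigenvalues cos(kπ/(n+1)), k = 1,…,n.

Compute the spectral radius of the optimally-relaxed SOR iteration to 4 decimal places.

ρ_SOR = 0.7920

n=26: λ(B_J) = 1 − λ(A)/2 = cos(kπ/27); k=1 gives ρ_J = 0.9932.
√(1 − cos²(π/27)) = sin(π/27) ≈ 0.11609.
ω* = 2/(1 + 0.11609) = 2/1.11609 = 1.7920.
ρ_SOR = ω* − 1 = 1.7920 − 1 = 0.7920.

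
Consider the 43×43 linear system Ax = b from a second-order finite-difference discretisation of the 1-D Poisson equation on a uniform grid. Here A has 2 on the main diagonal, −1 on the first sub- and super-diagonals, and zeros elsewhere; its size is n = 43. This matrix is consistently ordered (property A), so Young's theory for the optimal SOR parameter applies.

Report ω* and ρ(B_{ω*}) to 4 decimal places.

[ρ_J] n=43: ρ(B_J) = cos(π/(n+1)) = cos(π/44) = 0.9975.
√(1−ρ_J²) simplifies to sin(π/44) = 0.07134.
ω* = 2/(1+0.07134) = 1.8668
ρ(B_{ω*}) = ω*−1 = 0.8668

ω* = 1.8668, ρ_SOR = 0.8668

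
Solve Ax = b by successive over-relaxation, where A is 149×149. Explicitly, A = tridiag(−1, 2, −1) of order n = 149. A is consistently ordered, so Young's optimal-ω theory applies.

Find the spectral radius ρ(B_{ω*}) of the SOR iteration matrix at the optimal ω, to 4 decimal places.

ρ_SOR = 0.9590

With n=149, ρ(Jacobi) = cos(π/150) = 0.9998.
√(1 − cos²(π/150)) = sin(π/150) ≈ 0.02094.
Young: ω* = 2/(1+√(1−ρ_J²)) = 2/(1+0.02094) = 2/1.02094 = 1.9590.
ρ(B_{ω*}) = ω*−1 = 0.9590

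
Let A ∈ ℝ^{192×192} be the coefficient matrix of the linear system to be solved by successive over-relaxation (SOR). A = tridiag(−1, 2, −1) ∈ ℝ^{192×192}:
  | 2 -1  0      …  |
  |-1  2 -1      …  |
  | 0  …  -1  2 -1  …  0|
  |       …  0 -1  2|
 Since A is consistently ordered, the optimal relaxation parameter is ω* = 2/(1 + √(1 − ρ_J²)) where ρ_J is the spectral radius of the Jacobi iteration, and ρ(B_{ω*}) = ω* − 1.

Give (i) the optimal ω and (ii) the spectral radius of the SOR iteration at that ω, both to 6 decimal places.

ω* = 1.967967, ρ_SOR = 0.967967

With n=192, ρ(Jacobi) = cos(π/193) = 0.999868.
√(1−ρ_J²) simplifies to sin(π/193) = 0.0162770.
ω* = 2/(1+0.0162770) = 1.967967
At ω = 1.967967 every |λ(B_ω)| = ω−1, so ρ_SOR = 0.967967.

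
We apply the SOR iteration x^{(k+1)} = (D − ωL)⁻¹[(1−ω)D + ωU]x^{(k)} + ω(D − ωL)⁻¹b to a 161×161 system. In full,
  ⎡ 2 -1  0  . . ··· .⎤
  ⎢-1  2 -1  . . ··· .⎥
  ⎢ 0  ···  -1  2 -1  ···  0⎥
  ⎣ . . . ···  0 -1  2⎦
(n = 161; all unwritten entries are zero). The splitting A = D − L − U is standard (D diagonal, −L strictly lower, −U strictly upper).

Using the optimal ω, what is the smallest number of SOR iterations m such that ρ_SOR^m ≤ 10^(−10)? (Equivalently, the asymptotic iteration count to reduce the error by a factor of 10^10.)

n=161: λ(B_J) = 1 − λ(A)/2 = cos(kπ/162); k=1 gives ρ_J = 0.9998120.
√(1 − cos²(π/162)) = sin(π/162) ≈ 0.0193913.
ω* = 2/(1+0.0193913) = 1.9619551
ρ_SOR = ω* − 1 ≈ 0.9619551.
m ≥ 10·ln10 / (−ln 0.9619551) = 593.642; smallest integer m = 594.

m = 594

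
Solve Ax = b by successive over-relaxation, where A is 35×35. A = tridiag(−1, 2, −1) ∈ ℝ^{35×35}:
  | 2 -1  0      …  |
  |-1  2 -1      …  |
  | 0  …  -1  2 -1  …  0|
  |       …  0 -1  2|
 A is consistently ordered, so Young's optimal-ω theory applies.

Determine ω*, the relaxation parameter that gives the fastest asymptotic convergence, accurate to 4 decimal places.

ω* = 1.8397

[ρ_J] n=35: ρ(B_J) = cos(π/(n+1)) = cos(π/36) = 0.9962.
root = sin(π/36) = 0.08716  (since 1−cos² = sin²).
[ω*] 2 ÷ (1 + 0.08716) = 2 ÷ 1.08716 = 1.8397.
ρ_SOR = ω* − 1 = 1.8397 − 1 = 0.8397.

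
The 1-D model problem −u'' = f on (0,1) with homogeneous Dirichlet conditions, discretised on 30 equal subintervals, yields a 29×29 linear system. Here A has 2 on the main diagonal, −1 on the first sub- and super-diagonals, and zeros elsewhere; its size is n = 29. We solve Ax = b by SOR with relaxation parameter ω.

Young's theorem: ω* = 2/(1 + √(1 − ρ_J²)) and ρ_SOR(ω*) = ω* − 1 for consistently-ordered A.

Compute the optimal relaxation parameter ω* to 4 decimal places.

ω* = 1.8107

With n=29, ρ(Jacobi) = cos(π/30) = 0.9945.
root = sin(π/30) = 0.10453  (since 1−cos² = sin²).
ω* = 2/(1+0.10453) = 1.8107
ρ_SOR = ω* − 1 ≈ 0.8107.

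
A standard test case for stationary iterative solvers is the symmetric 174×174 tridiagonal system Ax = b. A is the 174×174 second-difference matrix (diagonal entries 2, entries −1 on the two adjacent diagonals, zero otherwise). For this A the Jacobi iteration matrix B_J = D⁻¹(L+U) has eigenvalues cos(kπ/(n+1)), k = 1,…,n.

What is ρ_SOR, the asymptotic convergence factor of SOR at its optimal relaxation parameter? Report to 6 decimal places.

spectrum of D⁻¹(L+U) = {cos(kπ/175) : 1≤k≤174}; ρ_J = cos(π/175) = 0.999839.
√(1−ρ_J²) = |sin(π/175)| = 0.0179510
So ω* = 2/1.0179510 = 1.964731 (Young).
At ω = 1.964731 every |λ(B_ω)| = ω−1, so ρ_SOR = 0.964731.

ρ_SOR = 0.964731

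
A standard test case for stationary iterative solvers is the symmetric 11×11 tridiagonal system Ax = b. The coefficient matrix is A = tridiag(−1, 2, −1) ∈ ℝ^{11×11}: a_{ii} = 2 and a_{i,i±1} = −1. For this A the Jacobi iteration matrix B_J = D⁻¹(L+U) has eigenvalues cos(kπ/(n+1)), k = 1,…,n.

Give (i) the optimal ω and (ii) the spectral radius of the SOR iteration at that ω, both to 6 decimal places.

n=11: λ(B_J) = 1 − λ(A)/2 = cos(kπ/12); k=1 gives ρ_J = 0.965926.
√(1 − cos²(π/12)) = sin(π/12) ≈ 0.2588190.
Young: ω* = 2/(1+√(1−ρ_J²)) = 2/(1+0.2588190) = 2/1.2588190 = 1.588791.
[ρ_SOR] ω* − 1 = 0.588791.

ω* = 1.588791, ρ_SOR = 0.588791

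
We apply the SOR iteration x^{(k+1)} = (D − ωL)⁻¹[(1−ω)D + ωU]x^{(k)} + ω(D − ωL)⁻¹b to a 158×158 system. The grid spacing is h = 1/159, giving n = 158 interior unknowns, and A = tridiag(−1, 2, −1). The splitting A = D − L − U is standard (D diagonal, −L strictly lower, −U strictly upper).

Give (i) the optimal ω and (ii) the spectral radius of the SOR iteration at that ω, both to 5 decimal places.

n=158: λ(B_J) = 1 − λ(A)/2 = cos(kπ/159); k=1 gives ρ_J = 0.99980.
√(1−ρ_J²) simplifies to sin(π/159) = 0.019757.
So ω* = 2/1.019757 = 1.96125 (Young).
ρ_SOR = ω* − 1 = 1.96125 − 1 = 0.96125.

ω* = 1.96125, ρ_SOR = 0.96125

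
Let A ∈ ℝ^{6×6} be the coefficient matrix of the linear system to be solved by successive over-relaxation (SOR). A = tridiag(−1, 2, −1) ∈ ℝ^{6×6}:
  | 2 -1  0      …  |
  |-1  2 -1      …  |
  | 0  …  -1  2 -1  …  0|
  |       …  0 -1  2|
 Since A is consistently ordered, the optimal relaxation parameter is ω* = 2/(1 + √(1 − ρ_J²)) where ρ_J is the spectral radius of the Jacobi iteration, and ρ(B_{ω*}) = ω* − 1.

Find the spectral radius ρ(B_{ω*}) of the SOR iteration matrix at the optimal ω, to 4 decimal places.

ρ_SOR = 0.3948

With n=6, ρ(Jacobi) = cos(π/7) = 0.9010.
√(1−ρ_J²) simplifies to sin(π/7) = 0.43388.
Young: ω* = 2/(1+√(1−ρ_J²)) = 2/(1+0.43388) = 2/1.43388 = 1.3948.
Hence ρ(B_{ω*}) = 1.3948 − 1 = 0.3948.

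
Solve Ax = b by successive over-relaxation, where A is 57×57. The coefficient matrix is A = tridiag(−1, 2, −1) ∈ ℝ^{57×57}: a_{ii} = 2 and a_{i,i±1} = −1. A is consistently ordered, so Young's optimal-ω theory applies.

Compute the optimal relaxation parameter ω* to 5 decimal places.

ω* = 1.89728

n=57: λ(B_J) = 1 − λ(A)/2 = cos(kπ/58); k=1 gives ρ_J = 0.99853.
root = sin(π/58) = 0.054139  (since 1−cos² = sin²).
Then 2/(1+√(1−ρ_J²)) = 2/(1+0.054139); ω* = 2/1.054139 = 1.89728.
ρ_SOR = ω* − 1 = 1.89728 − 1 = 0.89728.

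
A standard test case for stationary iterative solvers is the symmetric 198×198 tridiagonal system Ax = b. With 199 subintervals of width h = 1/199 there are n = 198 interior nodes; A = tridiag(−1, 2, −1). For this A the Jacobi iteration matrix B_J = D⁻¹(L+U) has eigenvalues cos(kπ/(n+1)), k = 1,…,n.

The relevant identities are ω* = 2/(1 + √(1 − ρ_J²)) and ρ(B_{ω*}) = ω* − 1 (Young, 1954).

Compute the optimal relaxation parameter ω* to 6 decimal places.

ω* = 1.968918

[ρ_J] n=198: ρ(B_J) = cos(π/(n+1)) = cos(π/199) = 0.999875.
√(1−ρ_J²) = |sin(π/199)| = 0.0157862
So ω* = 2/1.0157862 = 1.968918 (Young).
and ρ(B_{ω*}) = 1.968918 − 1 = 0.968918.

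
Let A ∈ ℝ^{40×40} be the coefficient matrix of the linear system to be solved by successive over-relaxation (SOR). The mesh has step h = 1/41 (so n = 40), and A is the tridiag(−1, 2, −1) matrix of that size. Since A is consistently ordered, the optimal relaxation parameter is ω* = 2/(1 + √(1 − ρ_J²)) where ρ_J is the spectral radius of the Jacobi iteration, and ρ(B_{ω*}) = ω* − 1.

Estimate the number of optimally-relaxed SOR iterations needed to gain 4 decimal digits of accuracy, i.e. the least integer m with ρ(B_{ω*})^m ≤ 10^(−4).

B_J for the 40×40 system has eigenvalues cos(kπ/41); ρ_J = cos(π/41) = 0.9970658.
root = sin(π/41) = 0.0765493  (since 1−cos² = sin²).
ω* = 2/(1+0.0765493) = 1.8577877
Hence ρ(B_{ω*}) = 1.8577877 − 1 = 0.8577877.
ρ_SOR^m ≤ 10^(−4) ⇔ m ≥ 4·ln10/(−ln 0.8577877) = 9.21034/0.153399 = 60.042; m = ⌈60.042⌉ = 61.

m = 61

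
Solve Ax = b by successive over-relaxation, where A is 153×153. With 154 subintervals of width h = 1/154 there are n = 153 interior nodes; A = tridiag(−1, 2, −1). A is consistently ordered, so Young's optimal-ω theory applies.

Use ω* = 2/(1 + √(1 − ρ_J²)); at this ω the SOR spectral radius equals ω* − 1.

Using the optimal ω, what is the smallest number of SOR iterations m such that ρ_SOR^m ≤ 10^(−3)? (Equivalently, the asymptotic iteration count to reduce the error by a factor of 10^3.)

m = 170

[ρ_J] n=153: ρ(B_J) = cos(π/(n+1)) = cos(π/154) = 0.9997919.
root = sin(π/154) = 0.0203985  (since 1−cos² = sin²).
[ω*] 2 ÷ (1 + 0.0203985) = 2 ÷ 1.0203985 = 1.9600186.
ρ_SOR = ω* − 1 = 1.9600186 − 1 = 0.9600186.
m ≥ 3·ln10 / (−ln 0.9600186) = 169.297; smallest integer m = 170.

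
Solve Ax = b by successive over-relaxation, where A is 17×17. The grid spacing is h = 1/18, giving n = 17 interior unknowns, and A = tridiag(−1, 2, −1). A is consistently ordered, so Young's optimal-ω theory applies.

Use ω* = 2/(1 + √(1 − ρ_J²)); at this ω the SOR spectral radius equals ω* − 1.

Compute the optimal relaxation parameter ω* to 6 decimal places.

spectrum of D⁻¹(L+U) = {cos(kπ/18) : 1≤k≤17}; ρ_J = cos(π/18) = 0.984808.
√(1−ρ_J²) simplifies to sin(π/18) = 0.1736482.
So ω* = 2/1.1736482 = 1.704088 (Young).
ρ_SOR = ω* − 1 = 1.704088 − 1 = 0.704088.

ω* = 1.704088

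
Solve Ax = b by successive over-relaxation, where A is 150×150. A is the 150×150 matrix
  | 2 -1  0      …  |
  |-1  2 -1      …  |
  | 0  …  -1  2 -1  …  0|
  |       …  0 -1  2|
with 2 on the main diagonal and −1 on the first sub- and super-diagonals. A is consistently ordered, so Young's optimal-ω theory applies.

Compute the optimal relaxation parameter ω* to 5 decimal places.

With n=150, ρ(Jacobi) = cos(π/151) = 0.99978.
1 − cos²(π/151) = sin²(π/151) ⇒ √(1−ρ_J²) = sin(π/151) = 0.020804.
[ω*] 2 ÷ (1 + 0.020804) = 2 ÷ 1.020804 = 1.95924.
[ρ_SOR] ω* − 1 = 0.95924.

ω* = 1.95924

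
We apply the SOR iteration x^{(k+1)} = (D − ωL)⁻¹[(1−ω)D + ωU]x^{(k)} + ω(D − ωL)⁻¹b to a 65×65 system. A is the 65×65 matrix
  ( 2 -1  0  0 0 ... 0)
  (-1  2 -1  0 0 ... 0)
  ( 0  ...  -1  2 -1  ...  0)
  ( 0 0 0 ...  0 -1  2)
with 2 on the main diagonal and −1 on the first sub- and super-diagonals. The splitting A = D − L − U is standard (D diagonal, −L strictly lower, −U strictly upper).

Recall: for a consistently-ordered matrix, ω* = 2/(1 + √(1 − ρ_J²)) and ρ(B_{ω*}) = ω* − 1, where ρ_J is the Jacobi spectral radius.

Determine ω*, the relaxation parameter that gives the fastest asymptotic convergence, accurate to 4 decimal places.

ω* = 1.9092

B_J for the 65×65 system has eigenvalues cos(kπ/66); ρ_J = cos(π/66) = 0.9989.
√(1 − cos²(π/66)) = sin(π/66) ≈ 0.04758.
Then 2/(1+√(1−ρ_J²)) = 2/(1+0.04758); ω* = 2/1.04758 = 1.9092.
At ω = 1.9092 every |λ(B_ω)| = ω−1, so ρ_SOR = 0.9092.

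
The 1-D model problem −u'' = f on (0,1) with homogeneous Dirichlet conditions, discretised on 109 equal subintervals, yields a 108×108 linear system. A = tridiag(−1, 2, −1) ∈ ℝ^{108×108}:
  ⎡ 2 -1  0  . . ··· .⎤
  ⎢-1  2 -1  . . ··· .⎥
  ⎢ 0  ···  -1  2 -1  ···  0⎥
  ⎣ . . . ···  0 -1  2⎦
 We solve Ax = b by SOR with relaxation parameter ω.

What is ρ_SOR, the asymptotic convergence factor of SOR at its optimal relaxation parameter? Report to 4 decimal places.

½·tridiag(1,0,1) at n=108: λ_k = cos(kπ/109); max |λ| at k=1 ⇒ ρ_J = cos(π/109) ≈ 0.9996.
√(1 − cos²(π/109)) = sin(π/109) ≈ 0.02882.
So ω* = 2/1.02882 = 1.9440 (Young).
ρ_SOR = ω* − 1 ≈ 0.9440.

ρ_SOR = 0.9440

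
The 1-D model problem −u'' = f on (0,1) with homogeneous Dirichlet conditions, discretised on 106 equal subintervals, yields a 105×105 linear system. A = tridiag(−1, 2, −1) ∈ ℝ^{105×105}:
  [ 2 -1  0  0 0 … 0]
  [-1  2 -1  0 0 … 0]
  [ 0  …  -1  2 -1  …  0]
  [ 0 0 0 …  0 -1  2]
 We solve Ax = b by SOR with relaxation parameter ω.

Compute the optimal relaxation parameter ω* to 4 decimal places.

With n=105, ρ(Jacobi) = cos(π/106) = 0.9996.
root = sin(π/106) = 0.02963  (since 1−cos² = sin²).
So ω* = 2/1.02963 = 1.9424 (Young).
At ω = 1.9424 every |λ(B_ω)| = ω−1, so ρ_SOR = 0.9424.

ω* = 1.9424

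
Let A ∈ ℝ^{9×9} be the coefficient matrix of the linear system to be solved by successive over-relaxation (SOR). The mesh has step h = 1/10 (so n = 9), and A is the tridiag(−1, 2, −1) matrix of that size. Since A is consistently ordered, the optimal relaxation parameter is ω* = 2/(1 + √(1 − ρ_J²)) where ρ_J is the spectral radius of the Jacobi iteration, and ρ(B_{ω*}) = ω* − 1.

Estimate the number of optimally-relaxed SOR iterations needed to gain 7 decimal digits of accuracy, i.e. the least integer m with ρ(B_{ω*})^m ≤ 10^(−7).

m = 26

B_J for the 9×9 system has eigenvalues cos(kπ/10); ρ_J = cos(π/10) = 0.9510565.
√(1−ρ_J²) = |sin(π/10)| = 0.3090170
So ω* = 2/1.3090170 = 1.5278640 (Young).
[ρ_SOR] ω* − 1 = 0.5278640.
ρ_SOR^m ≤ 10^(−7) ⇔ m ≥ 7·ln10/(−ln 0.5278640) = 16.1181/0.638917 = 25.227; m = ⌈25.227⌉ = 26.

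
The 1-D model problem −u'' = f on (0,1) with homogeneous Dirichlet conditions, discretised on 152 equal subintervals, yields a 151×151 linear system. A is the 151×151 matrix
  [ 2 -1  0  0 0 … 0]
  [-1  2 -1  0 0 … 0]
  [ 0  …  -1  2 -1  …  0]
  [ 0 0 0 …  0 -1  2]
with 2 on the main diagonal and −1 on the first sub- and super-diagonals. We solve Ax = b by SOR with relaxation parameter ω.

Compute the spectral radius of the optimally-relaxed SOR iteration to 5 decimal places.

spectrum of D⁻¹(L+U) = {cos(kπ/152) : 1≤k≤151}; ρ_J = cos(π/152) = 0.99979.
1 − cos²(π/152) = sin²(π/152) ⇒ √(1−ρ_J²) = sin(π/152) = 0.020667.
So ω* = 2/1.020667 = 1.95950 (Young).
[ρ_SOR] ω* − 1 = 0.95950.

ρ_SOR = 0.95950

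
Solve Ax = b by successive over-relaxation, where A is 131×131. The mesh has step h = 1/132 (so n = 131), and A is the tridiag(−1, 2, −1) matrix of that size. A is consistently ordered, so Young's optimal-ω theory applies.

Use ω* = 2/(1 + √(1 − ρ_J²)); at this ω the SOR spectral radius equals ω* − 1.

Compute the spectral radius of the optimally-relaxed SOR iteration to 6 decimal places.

With n=131, ρ(Jacobi) = cos(π/132) = 0.999717.
√(1−ρ_J²) simplifies to sin(π/132) = 0.0237977.
[ω*] 2 ÷ (1 + 0.0237977) = 2 ÷ 1.0237977 = 1.953511.
ρ_SOR = ω* − 1 ≈ 0.953511.

ρ_SOR = 0.953511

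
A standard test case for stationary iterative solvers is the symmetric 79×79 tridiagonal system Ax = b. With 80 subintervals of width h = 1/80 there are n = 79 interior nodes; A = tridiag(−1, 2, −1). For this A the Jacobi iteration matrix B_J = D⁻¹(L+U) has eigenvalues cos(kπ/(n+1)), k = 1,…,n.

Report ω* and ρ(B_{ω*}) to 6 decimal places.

[ρ_J] n=79: ρ(B_J) = cos(π/(n+1)) = cos(π/80) = 0.999229.
root = sin(π/80) = 0.0392598  (since 1−cos² = sin²).
Then 2/(1+√(1−ρ_J²)) = 2/(1+0.0392598); ω* = 2/1.0392598 = 1.924447.
ρ_SOR = ω* − 1 = 1.924447 − 1 = 0.924447.

ω* = 1.924447, ρ_SOR = 0.924447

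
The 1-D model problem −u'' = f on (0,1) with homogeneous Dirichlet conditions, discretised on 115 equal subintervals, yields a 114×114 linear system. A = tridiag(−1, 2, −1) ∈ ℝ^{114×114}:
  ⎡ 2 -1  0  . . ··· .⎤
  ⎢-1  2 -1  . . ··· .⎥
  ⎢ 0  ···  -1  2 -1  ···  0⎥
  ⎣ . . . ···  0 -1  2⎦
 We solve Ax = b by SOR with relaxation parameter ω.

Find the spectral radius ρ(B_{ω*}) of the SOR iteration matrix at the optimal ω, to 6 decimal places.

½·tridiag(1,0,1) at n=114: λ_k = cos(kπ/115); max |λ| at k=1 ⇒ ρ_J = cos(π/115) ≈ 0.999627.
√(1−ρ_J²) simplifies to sin(π/115) = 0.0273148.
So ω* = 2/1.0273148 = 1.946823 (Young).
ρ_SOR = ω* − 1 ≈ 0.946823.

ρ_SOR = 0.946823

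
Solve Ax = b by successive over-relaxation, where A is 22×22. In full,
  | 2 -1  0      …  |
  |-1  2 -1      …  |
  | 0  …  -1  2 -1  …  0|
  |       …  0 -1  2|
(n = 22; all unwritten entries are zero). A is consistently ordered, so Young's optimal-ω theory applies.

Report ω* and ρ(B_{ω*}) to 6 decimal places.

With n=22, ρ(Jacobi) = cos(π/23) = 0.990686.
root = sin(π/23) = 0.1361666  (since 1−cos² = sin²).
ω* = 2/(1+0.1361666) = 1.760305
At ω = 1.760305 every |λ(B_ω)| = ω−1, so ρ_SOR = 0.760305.

ω* = 1.760305, ρ_SOR = 0.760305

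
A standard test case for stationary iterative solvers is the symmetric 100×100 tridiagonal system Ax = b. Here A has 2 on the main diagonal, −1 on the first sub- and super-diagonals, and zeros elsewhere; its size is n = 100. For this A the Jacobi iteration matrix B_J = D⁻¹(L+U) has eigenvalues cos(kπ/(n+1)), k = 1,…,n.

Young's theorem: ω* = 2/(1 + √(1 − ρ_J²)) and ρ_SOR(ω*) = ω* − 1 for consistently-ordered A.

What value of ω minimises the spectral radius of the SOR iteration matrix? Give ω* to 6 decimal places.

ω* = 1.939676

spectrum of D⁻¹(L+U) = {cos(kπ/101) : 1≤k≤100}; ρ_J = cos(π/101) = 0.999516.
root = sin(π/101) = 0.0310999  (since 1−cos² = sin²).
ω* = 2 / (1 + 0.0310999) = 2 / 1.0310999 ≈ 1.939676.
ρ(B_{ω*}) = ω*−1 = 0.939676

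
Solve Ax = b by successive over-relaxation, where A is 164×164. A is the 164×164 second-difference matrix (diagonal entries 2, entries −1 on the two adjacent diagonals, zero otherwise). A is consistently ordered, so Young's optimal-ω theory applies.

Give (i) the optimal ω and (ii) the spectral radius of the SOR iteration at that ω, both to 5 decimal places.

ω* = 1.96263, ρ_SOR = 0.96263

ρ_J = max_k |cos(kπ/165)| = cos(π/165) = 0.99982
1 − cos²(π/165) = sin²(π/165) ⇒ √(1−ρ_J²) = sin(π/165) = 0.019039.
ω* = 2/(1+0.019039) = 1.96263
At ω = 1.96263 every |λ(B_ω)| = ω−1, so ρ_SOR = 0.96263.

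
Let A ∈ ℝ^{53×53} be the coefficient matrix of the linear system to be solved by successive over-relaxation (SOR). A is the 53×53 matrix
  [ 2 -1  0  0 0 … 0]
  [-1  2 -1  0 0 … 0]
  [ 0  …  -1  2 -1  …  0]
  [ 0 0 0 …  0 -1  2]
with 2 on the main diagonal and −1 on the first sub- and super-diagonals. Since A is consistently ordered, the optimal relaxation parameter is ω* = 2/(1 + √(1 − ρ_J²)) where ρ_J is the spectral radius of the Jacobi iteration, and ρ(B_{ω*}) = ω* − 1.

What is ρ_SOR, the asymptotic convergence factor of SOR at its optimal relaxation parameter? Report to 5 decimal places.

ρ_SOR = 0.89010

B_J for the 53×53 system has eigenvalues cos(kπ/54); ρ_J = cos(π/54) = 0.99831.
root = sin(π/54) = 0.058145  (since 1−cos² = sin²).
ω* = 2/(1+0.058145) = 1.89010
[ρ_SOR] ω* − 1 = 0.89010.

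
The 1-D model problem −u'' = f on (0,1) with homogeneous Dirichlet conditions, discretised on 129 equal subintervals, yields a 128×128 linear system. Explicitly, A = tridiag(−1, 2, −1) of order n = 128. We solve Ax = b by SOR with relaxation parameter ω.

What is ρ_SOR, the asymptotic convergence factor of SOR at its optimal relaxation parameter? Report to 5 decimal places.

ρ_J = max_k |cos(kπ/129)| = cos(π/129) = 0.99970
√(1−ρ_J²) simplifies to sin(π/129) = 0.024351.
ω* = 2 / (1 + 0.024351) = 2 / 1.024351 ≈ 1.95246.
At ω = 1.95246 every |λ(B_ω)| = ω−1, so ρ_SOR = 0.95246.

ρ_SOR = 0.95246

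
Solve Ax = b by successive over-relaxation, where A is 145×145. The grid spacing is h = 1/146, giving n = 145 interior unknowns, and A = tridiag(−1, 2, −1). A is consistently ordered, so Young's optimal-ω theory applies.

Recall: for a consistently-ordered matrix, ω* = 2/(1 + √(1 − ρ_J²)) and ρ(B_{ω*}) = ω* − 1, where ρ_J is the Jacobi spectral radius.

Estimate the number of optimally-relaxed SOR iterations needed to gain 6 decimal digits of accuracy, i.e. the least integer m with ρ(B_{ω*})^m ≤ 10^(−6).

With n=145, ρ(Jacobi) = cos(π/146) = 0.9997685.
1 − cos²(π/146) = sin²(π/146) ⇒ √(1−ρ_J²) = sin(π/146) = 0.0215161.
So ω* = 2/1.0215161 = 1.9578742 (Young).
and ρ(B_{ω*}) = 1.9578742 − 1 = 0.9578742.
(0.9578742)^m ≤ 10^{−6}  ⇒  m·ln(0.9578742) ≤ −6·ln10  ⇒  m ≥ 321.001  ⇒  m = 322

m = 322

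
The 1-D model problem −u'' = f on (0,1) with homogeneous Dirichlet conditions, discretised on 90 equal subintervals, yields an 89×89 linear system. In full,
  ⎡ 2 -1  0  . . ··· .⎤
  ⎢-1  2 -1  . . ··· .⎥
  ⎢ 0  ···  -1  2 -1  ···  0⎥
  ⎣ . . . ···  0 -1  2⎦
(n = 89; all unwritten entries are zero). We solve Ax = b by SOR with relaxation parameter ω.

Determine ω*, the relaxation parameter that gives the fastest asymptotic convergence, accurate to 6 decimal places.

spectrum of D⁻¹(L+U) = {cos(kπ/90) : 1≤k≤89}; ρ_J = cos(π/90) = 0.999391.
√(1−ρ_J²) = |sin(π/90)| = 0.0348995
ω* = 2/(1 + 0.0348995) = 2/1.0348995 = 1.932555.
ρ_SOR = ω* − 1 = 1.932555 − 1 = 0.932555.

ω* = 1.932555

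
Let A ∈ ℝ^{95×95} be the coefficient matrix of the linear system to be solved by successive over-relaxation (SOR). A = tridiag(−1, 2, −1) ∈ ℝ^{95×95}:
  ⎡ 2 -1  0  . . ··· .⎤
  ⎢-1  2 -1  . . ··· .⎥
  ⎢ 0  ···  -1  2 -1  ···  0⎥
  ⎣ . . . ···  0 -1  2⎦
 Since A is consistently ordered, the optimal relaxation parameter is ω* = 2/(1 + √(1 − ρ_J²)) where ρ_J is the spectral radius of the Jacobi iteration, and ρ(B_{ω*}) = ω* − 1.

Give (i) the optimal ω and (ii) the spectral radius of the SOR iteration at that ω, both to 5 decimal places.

With n=95, ρ(Jacobi) = cos(π/96) = 0.99946.
√(1−ρ_J²) simplifies to sin(π/96) = 0.032719.
[ω*] 2 ÷ (1 + 0.032719) = 2 ÷ 1.032719 = 1.93664.
ρ_SOR = ω* − 1 = 1.93664 − 1 = 0.93664.

ω* = 1.93664, ρ_SOR = 0.93664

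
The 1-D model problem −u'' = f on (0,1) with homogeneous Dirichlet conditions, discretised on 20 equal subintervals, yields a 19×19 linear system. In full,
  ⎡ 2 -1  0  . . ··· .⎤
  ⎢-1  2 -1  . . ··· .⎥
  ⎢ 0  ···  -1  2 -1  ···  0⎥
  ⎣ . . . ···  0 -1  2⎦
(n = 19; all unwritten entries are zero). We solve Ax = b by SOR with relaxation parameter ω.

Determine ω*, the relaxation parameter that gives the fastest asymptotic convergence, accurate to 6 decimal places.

ω* = 1.729454

spectrum of D⁻¹(L+U) = {cos(kπ/20) : 1≤k≤19}; ρ_J = cos(π/20) = 0.987688.
root = sin(π/20) = 0.1564345  (since 1−cos² = sin²).
Young: ω* = 2/(1+√(1−ρ_J²)) = 2/(1+0.1564345) = 2/1.1564345 = 1.729454.
Hence ρ(B_{ω*}) = 1.729454 − 1 = 0.729454.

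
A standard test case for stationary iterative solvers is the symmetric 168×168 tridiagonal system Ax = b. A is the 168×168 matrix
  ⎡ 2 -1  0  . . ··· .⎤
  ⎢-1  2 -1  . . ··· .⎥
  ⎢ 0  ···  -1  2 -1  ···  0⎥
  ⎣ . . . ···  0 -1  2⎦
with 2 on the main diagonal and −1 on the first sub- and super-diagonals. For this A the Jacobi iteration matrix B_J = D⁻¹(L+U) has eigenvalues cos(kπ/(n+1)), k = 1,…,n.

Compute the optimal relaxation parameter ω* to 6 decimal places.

n=168: λ(B_J) = 1 − λ(A)/2 = cos(kπ/169); k=1 gives ρ_J = 0.999827.
√(1−ρ_J²) = |sin(π/169)| = 0.0185882
ω* = 2/(1+0.0185882) = 1.963502
ρ_SOR = ω* − 1 = 1.963502 − 1 = 0.963502.

ω* = 1.963502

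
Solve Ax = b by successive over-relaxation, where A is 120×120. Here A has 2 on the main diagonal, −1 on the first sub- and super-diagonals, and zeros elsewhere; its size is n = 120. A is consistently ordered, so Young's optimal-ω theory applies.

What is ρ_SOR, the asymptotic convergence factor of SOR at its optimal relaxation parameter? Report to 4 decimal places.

ρ_SOR = 0.9494

n=120: λ(B_J) = 1 − λ(A)/2 = cos(kπ/121); k=1 gives ρ_J = 0.9997.
√(1 − cos²(π/121)) = sin(π/121) ≈ 0.02596.
ω* = 2/(1 + 0.02596) = 2/1.02596 = 1.9494.
At ω = 1.9494 every |λ(B_ω)| = ω−1, so ρ_SOR = 0.9494.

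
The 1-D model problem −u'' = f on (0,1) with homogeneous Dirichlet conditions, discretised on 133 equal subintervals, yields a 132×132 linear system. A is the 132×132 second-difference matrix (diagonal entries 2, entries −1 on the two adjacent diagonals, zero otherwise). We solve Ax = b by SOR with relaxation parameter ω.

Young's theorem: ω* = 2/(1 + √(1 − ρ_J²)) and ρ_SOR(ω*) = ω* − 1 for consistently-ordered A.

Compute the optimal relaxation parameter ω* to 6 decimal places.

ω* = 1.953852

spectrum of D⁻¹(L+U) = {cos(kπ/133) : 1≤k≤132}; ρ_J = cos(π/133) = 0.999721.
√(1 − cos²(π/133)) = sin(π/133) ≈ 0.0236188.
[ω*] 2 ÷ (1 + 0.0236188) = 2 ÷ 1.0236188 = 1.953852.
and ρ(B_{ω*}) = 1.953852 − 1 = 0.953852.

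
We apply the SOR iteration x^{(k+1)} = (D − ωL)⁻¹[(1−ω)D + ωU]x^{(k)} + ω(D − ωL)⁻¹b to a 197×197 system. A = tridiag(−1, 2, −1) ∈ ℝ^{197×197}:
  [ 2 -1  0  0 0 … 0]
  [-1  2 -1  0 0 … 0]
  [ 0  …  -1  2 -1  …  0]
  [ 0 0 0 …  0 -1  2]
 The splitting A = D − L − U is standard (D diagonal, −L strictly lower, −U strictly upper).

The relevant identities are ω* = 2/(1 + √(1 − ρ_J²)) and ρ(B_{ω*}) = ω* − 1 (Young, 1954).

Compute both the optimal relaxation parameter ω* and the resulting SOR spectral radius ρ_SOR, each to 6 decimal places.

ω* = 1.968764, ρ_SOR = 0.968764

[ρ_J] n=197: ρ(B_J) = cos(π/(n+1)) = cos(π/198) = 0.999874.
root = sin(π/198) = 0.0158660  (since 1−cos² = sin²).
[ω*] 2 ÷ (1 + 0.0158660) = 2 ÷ 1.0158660 = 1.968764.
At ω = 1.968764 every |λ(B_ω)| = ω−1, so ρ_SOR = 0.968764.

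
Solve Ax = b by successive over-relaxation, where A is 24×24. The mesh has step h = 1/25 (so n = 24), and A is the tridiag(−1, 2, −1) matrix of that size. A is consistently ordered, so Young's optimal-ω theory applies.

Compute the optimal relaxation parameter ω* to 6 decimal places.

ω* = 1.777251

With n=24, ρ(Jacobi) = cos(π/25) = 0.992115.
√(1−ρ_J²) simplifies to sin(π/25) = 0.1253332.
Then 2/(1+√(1−ρ_J²)) = 2/(1+0.1253332); ω* = 2/1.1253332 = 1.777251.
ρ(B_{ω*}) = ω*−1 = 0.777251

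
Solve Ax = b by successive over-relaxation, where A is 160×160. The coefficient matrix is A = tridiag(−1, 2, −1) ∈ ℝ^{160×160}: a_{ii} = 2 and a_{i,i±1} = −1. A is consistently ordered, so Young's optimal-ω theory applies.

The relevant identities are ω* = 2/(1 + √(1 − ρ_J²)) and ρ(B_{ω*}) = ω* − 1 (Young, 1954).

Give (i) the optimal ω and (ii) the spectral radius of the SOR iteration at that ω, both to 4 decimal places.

ω* = 1.9617, ρ_SOR = 0.9617

n=160: λ(B_J) = 1 − λ(A)/2 = cos(kπ/161); k=1 gives ρ_J = 0.9998.
1 − cos²(π/161) = sin²(π/161) ⇒ √(1−ρ_J²) = sin(π/161) = 0.01951.
ω* = 2 / (1 + 0.01951) = 2 / 1.01951 ≈ 1.9617.
ρ(B_{ω*}) = ω*−1 = 0.9617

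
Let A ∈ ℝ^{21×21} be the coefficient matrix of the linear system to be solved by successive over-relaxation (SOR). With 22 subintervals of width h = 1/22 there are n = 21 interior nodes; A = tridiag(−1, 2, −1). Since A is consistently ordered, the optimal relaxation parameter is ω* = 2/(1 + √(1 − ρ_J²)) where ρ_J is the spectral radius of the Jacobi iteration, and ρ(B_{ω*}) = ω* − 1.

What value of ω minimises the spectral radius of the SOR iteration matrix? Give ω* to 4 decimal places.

ω* = 1.7508

B_J for the 21×21 system has eigenvalues cos(kπ/22); ρ_J = cos(π/22) = 0.9898.
1 − cos²(π/22) = sin²(π/22) ⇒ √(1−ρ_J²) = sin(π/22) = 0.14231.
ω* = 2 / (1 + 0.14231) = 2 / 1.14231 ≈ 1.7508.
Hence ρ(B_{ω*}) = 1.7508 − 1 = 0.7508.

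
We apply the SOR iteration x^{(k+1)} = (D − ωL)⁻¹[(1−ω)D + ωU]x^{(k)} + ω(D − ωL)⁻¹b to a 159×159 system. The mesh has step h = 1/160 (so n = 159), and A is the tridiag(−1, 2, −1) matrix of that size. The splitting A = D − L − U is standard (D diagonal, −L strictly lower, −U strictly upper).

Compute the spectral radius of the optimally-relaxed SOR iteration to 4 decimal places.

[ρ_J] n=159: ρ(B_J) = cos(π/(n+1)) = cos(π/160) = 0.9998.
1 − cos²(π/160) = sin²(π/160) ⇒ √(1−ρ_J²) = sin(π/160) = 0.01963.
ω* = 2/(1+0.01963) = 1.9615
At ω = 1.9615 every |λ(B_ω)| = ω−1, so ρ_SOR = 0.9615.

ρ_SOR = 0.9615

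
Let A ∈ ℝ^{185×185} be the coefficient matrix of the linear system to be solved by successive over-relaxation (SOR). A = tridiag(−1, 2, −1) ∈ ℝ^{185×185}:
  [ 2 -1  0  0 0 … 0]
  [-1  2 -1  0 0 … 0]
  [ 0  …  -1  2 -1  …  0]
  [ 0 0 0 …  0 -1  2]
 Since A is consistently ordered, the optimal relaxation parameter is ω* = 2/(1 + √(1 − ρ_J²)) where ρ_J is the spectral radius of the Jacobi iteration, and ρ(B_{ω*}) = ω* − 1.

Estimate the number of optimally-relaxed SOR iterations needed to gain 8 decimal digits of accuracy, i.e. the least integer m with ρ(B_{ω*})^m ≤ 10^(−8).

m = 546

With n=185, ρ(Jacobi) = cos(π/186) = 0.9998574.
root = sin(π/186) = 0.0168895  (since 1−cos² = sin²).
[ω*] 2 ÷ (1 + 0.0168895) = 2 ÷ 1.0168895 = 1.9667820.
ρ_SOR = ω* − 1 = 1.9667820 − 1 = 0.9667820.
m ≥ 8·ln10 / (−ln 0.9667820) = 545.278; smallest integer m = 546.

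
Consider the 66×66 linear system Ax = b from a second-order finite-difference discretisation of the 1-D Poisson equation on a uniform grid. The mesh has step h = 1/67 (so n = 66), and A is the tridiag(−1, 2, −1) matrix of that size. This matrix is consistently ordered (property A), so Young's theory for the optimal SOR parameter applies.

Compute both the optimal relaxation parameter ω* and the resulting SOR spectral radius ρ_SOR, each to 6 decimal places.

ω* = 1.910453, ρ_SOR = 0.910453

B_J for the 66×66 system has eigenvalues cos(kπ/67); ρ_J = cos(π/67) = 0.998901.
√(1−ρ_J²) simplifies to sin(π/67) = 0.0468723.
[ω*] 2 ÷ (1 + 0.0468723) = 2 ÷ 1.0468723 = 1.910453.
ρ_SOR = ω* − 1 = 1.910453 − 1 = 0.910453.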